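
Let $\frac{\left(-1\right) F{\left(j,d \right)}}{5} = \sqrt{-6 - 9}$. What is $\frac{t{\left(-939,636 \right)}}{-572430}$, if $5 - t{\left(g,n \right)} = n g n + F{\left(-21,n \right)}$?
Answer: $- \frac{379821749}{572430} - \frac{i \sqrt{15}}{114486} \approx -663.53 - 3.3829 \cdot 10^{-5} i$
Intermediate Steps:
$F{\left(j,d \right)} = - 5 i \sqrt{15}$ ($F{\left(j,d \right)} = - 5 \sqrt{-6 - 9} = - 5 \sqrt{-15} = - 5 i \sqrt{15}$)
$t{\left(g,n \right)} = 5 - g n^{2} + 5 i \sqrt{15}$ ($t{\left(g,n \right)} = 5 - \left(n g n - 5 i \sqrt{15}\right) = 5 - \left(g n n - 5 i \sqrt{15}\right) = 5 - \left(g n^{2} - 5 i \sqrt{15}\right) = 5 - g n^{2} + 5 i \sqrt{15}$)
$\frac{t{\left(-939,636 \right)}}{-572430} = \frac{5 - - 939 \cdot 636^{2} + 5 i \sqrt{15}}{-572430} = \left(5 - \left(-939\right) 404496 + 5 i \sqrt{15}\right) \left(- \frac{1}{572430}\right) = \left(5 + 379821744 + 5 i \sqrt{15}\right) \left(- \frac{1}{572430}\right) = \left(379821749 + 5 i \sqrt{15}\right) \left(- \frac{1}{572430}\right) = - \frac{379821749}{572430} - \frac{i \sqrt{15}}{114486}$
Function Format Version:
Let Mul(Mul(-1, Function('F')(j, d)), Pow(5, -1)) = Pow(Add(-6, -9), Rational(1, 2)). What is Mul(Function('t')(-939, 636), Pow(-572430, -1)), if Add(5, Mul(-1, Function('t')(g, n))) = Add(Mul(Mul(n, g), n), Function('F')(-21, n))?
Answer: Add(Rational(-379821749, 572430), Mul(Rational(-1, 114486), I, Pow(15, Rational(1, 2)))) ≈ Add(-663.53, Mul(-3.3829e-5, I))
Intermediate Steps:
Function('F')(j, d) = Mul(-5, I, Pow(15, Rational(1, 2))) (Function('F')(j, d) = Mul(-5, Pow(Add(-6, -9), Rational(1, 2))) = Mul(-5, Pow(-15, Rational(1, 2))) = Mul(-5, Mul(I, Pow(15, Rational(1, 2)))) = Mul(-5, I, Pow(15, Rational(1, 2))))
Function('t')(g, n) = Add(5, Mul(-1, g, Pow(n, 2)), Mul(5, I, Pow(15, Rational(1, 2)))) (Function('t')(g, n) = Add(5, Mul(-1, Add(Mul(Mul(n, g), n), Mul(-5, I, Pow(15, Rational(1, 2)))))) = Add(5, Mul(-1, Add(Mul(Mul(g, n), n), Mul(-5, I, Pow(15, Rational(1, 2)))))) = Add(5, Mul(-1, Add(Mul(g, Pow(n, 2)), Mul(-5, I, Pow(15, Rational(1, 2)))))) = Add(5, Add(Mul(-1, g, Pow(n, 2)), Mul(5, I, Pow(15, Rational(1, 2))))) = Add(5, Mul(-1, g, Pow(n, 2)), Mul(5, I, Pow(15, Rational(1, 2)))))
Mul(Function('t')(-939, 636), Pow(-572430, -1)) = Mul(Add(5, Mul(-1, -939, Pow(636, 2)), Mul(5, I, Pow(15, Rational(1, 2)))), Pow(-572430, -1)) = Mul(Add(5, Mul(-1, -939, 404496), Mul(5, I, Pow(15, Rational(1, 2)))), Rational(-1, 572430)) = Mul(Add(5, 379821744, Mul(5, I, Pow(15, Rational(1, 2)))), Rational(-1, 572430)) = Mul(Add(379821749, Mul(5, I, Pow(15, Rational(1, 2)))), Rational(-1, 572430)) = Add(Rational(-379821749, 572430), Mul(Rational(-1, 114486), I, Pow(15, Rational(1, 2))))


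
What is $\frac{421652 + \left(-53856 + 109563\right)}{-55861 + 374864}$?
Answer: $\frac{477359}{319003} \approx 1.4964$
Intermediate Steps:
$\frac{421652 + \left(-53856 + 109563\right)}{-55861 + 374864} = \frac{421652 + 55707}{319003} = 477359 \cdot \frac{1}{319003} = \frac{477359}{319003}$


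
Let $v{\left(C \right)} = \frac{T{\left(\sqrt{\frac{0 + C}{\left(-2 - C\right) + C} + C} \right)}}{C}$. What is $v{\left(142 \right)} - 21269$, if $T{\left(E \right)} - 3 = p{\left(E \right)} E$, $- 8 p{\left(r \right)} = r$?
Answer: $- \frac{24161631}{1136} \approx -21269.0$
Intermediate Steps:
$p{\left(r \right)} = - \frac{r}{8}$
$T{\left(E \right)} = 3 - \frac{E^{2}}{8}$ ($T{\left(E \right)} = 3 + - \frac{E}{8} E = 3 - \frac{E^{2}}{8}$)
$v{\left(C \right)} = \frac{3 - \frac{C}{16}}{C}$ ($v{\left(C \right)} = \frac{3 - \frac{\left(\sqrt{\frac{0 + C}{\left(-2 - C\right) + C} + C}\right)^{2}}{8}}{C} = \frac{3 - \frac{\left(\sqrt{\frac{C}{-2} + C}\right)^{2}}{8}}{C} = \frac{3 - \frac{\left(\sqrt{C \left(- \frac{1}{2}\right) + C}\right)^{2}}{8}}{C} = \frac{3 - \frac{\left(\sqrt{- \frac{C}{2} + C}\right)^{2}}{8}}{C} = \frac{3 - \frac{\left(\sqrt{\frac{C}{2}}\right)^{2}}{8}}{C} = \frac{3 - \frac{\left(\frac{\sqrt{2} \sqrt{C}}{2}\right)^{2}}{8}}{C} = \frac{3 - \frac{\frac{1}{2} C}{8}}{C} = \frac{3 - \frac{C}{16}}{C}$)
$v{\left(142 \right)} - 21269 = \frac{48 - 142}{16 \cdot 142} - 21269 = \frac{1}{16} \cdot \frac{1}{142} \left(48 - 142\right) - 21269 = \frac{1}{16} \cdot \frac{1}{142} \left(-94\right) - 21269 = - \frac{47}{1136} - 21269 = - \frac{24161631}{1136}$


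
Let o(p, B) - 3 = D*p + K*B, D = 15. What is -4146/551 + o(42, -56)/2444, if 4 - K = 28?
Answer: -9043497/1346644 ≈ -6.7156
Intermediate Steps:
K = -24 (K = 4 - 1*28 = 4 - 28 = -24)
o(p, B) = 3 - 24*B + 15*p (o(p, B) = 3 + (15*p - 24*B) = 3 + (-24*B + 15*p) = 3 - 24*B + 15*p)
-4146/551 + o(42, -56)/2444 = -4146/551 + (3 - 24*(-56) + 15*42)/2444 = -4146*1/551 + (3 + 1344 + 630)*(1/2444) = -4146/551 + 1977*(1/2444) = -4146/551 + 1977/2444 = -9043497/1346644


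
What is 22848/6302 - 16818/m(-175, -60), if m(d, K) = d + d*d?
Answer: 49144547/15991325 ≈ 3.0732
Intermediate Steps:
m(d, K) = d + d**2
22848/6302 - 16818/m(-175, -60) = 22848/6302 - 16818*(-1/(175*(1 - 175))) = 22848*(1/6302) - 16818/((-175*(-174))) = 11424/3151 - 16818/30450 = 11424/3151 - 16818*1/30450 = 11424/3151 - 2803/5075 = 49144547/15991325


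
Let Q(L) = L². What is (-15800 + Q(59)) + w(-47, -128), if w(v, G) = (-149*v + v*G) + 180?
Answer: 880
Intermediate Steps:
w(v, G) = 180 - 149*v + G*v (w(v, G) = (-149*v + G*v) + 180 = 180 - 149*v + G*v)
(-15800 + Q(59)) + w(-47, -128) = (-15800 + 59²) + (180 - 149*(-47) - 128*(-47)) = (-15800 + 3481) + (180 + 7003 + 6016) = -12319 + 13199 = 880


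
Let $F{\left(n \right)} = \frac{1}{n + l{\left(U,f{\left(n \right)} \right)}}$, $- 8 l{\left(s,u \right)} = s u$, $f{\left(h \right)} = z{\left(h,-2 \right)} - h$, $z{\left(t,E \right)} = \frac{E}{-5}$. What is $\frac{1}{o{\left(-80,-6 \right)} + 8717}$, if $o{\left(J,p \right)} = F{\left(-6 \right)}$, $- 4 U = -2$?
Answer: $\frac{32}{278939} \approx 0.00011472$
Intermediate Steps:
$z{\left(t,E \right)} = - \frac{E}{5}$ ($z{\left(t,E \right)} = E \left(- \frac{1}{5}\right) = - \frac{E}{5}$)
$U = \frac{1}{2}$ ($U = \left(- \frac{1}{4}\right) \left(-2\right) = \frac{1}{2} \approx 0.5$)
$f{\left(h \right)} = \frac{2}{5} - h$ ($f{\left(h \right)} = \left(- \frac{1}{5}\right) \left(-2\right) - h = \frac{2}{5} - h$)
$l{\left(s,u \right)} = - \frac{s u}{8}$
$F{\left(n \right)} = \frac{1}{- \frac{1}{40} + \frac{17 n}{16}}$ ($F{\left(n \right)} = \frac{1}{n - \frac{\frac{2}{5} - n}{16}} = \frac{1}{n + \left(- \frac{1}{40} + \frac{n}{16}\right)} = \frac{1}{- \frac{1}{40} + \frac{17 n}{16}}$)
$o{\left(J,p \right)} = - \frac{5}{32}$ ($o{\left(J,p \right)} = \frac{80}{-2 + 85 \left(-6\right)} = \frac{80}{-2 - 510} = \frac{80}{-512} = 80 \left(- \frac{1}{512}\right) = - \frac{5}{32}$)
$\frac{1}{o{\left(-80,-6 \right)} + 8717} = \frac{1}{- \frac{5}{32} + 8717} = \frac{1}{\frac{278939}{32}} = \frac{32}{278939}$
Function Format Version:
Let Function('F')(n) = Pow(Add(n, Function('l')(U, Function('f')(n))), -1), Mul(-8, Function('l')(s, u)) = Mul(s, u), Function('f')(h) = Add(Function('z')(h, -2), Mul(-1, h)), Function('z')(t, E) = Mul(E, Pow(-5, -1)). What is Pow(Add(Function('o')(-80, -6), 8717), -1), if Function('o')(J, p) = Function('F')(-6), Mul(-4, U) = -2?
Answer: Rational(32, 278939) ≈ 0.00011472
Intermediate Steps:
Function('z')(t, E) = Mul(Rational(-1, 5), E) (Function('z')(t, E) = Mul(E, Rational(-1, 5)) = Mul(Rational(-1, 5), E))
U = Rational(1, 2) (U = Mul(Rational(-1, 4), -2) = Rational(1, 2) ≈ 0.50000)
Function('f')(h) = Add(Rational(2, 5), Mul(-1, h)) (Function('f')(h) = Add(Mul(Rational(-1, 5), -2), Mul(-1, h)) = Add(Rational(2, 5), Mul(-1, h)))
Function('l')(s, u) = Mul(Rational(-1, 8), s, u) (Function('l')(s, u) = Mul(Rational(-1, 8), Mul(s, u)) = Mul(Rational(-1, 8), s, u))
Function('F')(n) = Pow(Add(Rational(-1, 40), Mul(Rational(17, 16), n)), -1) (Function('F')(n) = Pow(Add(n, Mul(Rational(-1, 8), Rational(1, 2), Add(Rational(2, 5), Mul(-1, n)))), -1) = Pow(Add(n, Add(Rational(-1, 40), Mul(Rational(1, 16), n))), -1) = Pow(Add(Rational(-1, 40), Mul(Rational(17, 16), n)), -1))
Function('o')(J, p) = Rational(-5, 32) (Function('o')(J, p) = Mul(80, Pow(Add(-2, Mul(85, -6)), -1)) = Mul(80, Pow(Add(-2, -510), -1)) = Mul(80, Pow(-512, -1)) = Mul(80, Rational(-1, 512)) = Rational(-5, 32))
Pow(Add(Function('o')(-80, -6), 8717), -1) = Pow(Add(Rational(-5, 32), 8717), -1) = Pow(Rational(278939, 32), -1) = Rational(32, 278939)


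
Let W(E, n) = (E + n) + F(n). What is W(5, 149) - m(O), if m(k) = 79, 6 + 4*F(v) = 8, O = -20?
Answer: 151/2 ≈ 75.500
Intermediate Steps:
F(v) = ½ (F(v) = -3/2 + (¼)*8 = -3/2 + 2 = ½)
W(E, n) = ½ + E + n (W(E, n) = (E + n) + ½ = ½ + E + n)
W(5, 149) - m(O) = (½ + 5 + 149) - 1*79 = 309/2 - 79 = 151/2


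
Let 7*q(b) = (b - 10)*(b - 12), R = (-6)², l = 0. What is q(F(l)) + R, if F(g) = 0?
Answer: 372/7 ≈ 53.143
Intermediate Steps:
R = 36
q(b) = (-12 + b)*(-10 + b)/7 (q(b) = ((b - 10)*(b - 12))/7 = ((-10 + b)*(-12 + b))/7 = ((-12 + b)*(-10 + b))/7 = (-12 + b)*(-10 + b)/7)
q(F(l)) + R = (120/7 - 22/7*0 + (⅐)*0²) + 36 = (120/7 + 0 + (⅐)*0) + 36 = (120/7 + 0 + 0) + 36 = 120/7 + 36 = 372/7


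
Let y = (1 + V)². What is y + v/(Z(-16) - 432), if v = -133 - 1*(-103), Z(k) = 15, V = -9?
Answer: 8906/139 ≈ 64.072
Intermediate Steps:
v = -30 (v = -133 + 103 = -30)
y = 64 (y = (1 - 9)² = (-8)² = 64)
y + v/(Z(-16) - 432) = 64 - 30/(15 - 432) = 64 - 30/(-417) = 64 - 30*(-1/417) = 64 + 10/139 = 8906/139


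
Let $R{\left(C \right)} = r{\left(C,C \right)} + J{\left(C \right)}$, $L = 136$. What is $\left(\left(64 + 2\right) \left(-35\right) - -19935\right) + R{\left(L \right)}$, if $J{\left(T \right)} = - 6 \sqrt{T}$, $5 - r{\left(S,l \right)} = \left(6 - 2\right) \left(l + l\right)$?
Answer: $16542 - 12 \sqrt{34} \approx 16472.0$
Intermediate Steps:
$r{\left(S,l \right)} = 5 - 8 l$ ($r{\left(S,l \right)} = 5 - \left(6 - 2\right) \left(l + l\right) = 5 - 4 \cdot 2 l = 5 - 8 l$)
$R{\left(C \right)} = 5 - 8 C - 6 \sqrt{C}$ ($R{\left(C \right)} = \left(5 - 8 C\right) - 6 \sqrt{C} = 5 - 8 C - 6 \sqrt{C}$)
$\left(\left(64 + 2\right) \left(-35\right) - -19935\right) + R{\left(L \right)} = \left(\left(64 + 2\right) \left(-35\right) - -19935\right) - \left(1083 + 12 \sqrt{34}\right) = \left(66 \left(-35\right) + 19935\right) - \left(1083 + 6 \cdot 2 \sqrt{34}\right) = \left(-2310 + 19935\right) - \left(1083 + 12 \sqrt{34}\right) = 17625 - \left(1083 + 12 \sqrt{34}\right) = 16542 - 12 \sqrt{34}$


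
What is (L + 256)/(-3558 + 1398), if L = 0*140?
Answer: -16/135 ≈ -0.11852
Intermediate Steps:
L = 0
(L + 256)/(-3558 + 1398) = (0 + 256)/(-3558 + 1398) = 256/(-2160) = 256*(-1/2160) = -16/135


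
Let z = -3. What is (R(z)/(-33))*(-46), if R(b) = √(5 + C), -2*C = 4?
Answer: 46*√3/33 ≈ 2.4144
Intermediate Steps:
C = -2 (C = -½*4 = -2)
R(b) = √3 (R(b) = √(5 - 2) = √3)
(R(z)/(-33))*(-46) = (√3/(-33))*(-46) = -√3/33*(-46) = 46*√3/33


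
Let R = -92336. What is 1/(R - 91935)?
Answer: -1/184271 ≈ -5.4268e-6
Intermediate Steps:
1/(R - 91935) = 1/(-92336 - 91935) = 1/(-184271) = -1/184271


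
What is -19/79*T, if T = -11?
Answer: 209/79 ≈ 2.6456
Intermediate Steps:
-19/79*T = -19/79*(-11) = -(1/79)*19*(-11) = -19*(-11)/79 = -1*(-209/79) = 209/79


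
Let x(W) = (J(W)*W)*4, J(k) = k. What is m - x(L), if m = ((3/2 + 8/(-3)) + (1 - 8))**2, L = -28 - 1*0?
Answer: -110495/36 ≈ -3069.3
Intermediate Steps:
L = -28 (L = -28 + 0 = -28)
x(W) = 4*W**2 (x(W) = (W*W)*4 = W**2*4 = 4*W**2)
m = 2401/36 (m = ((3*(1/2) + 8*(-1/3)) - 7)**2 = ((3/2 - 8/3) - 7)**2 = (-7/6 - 7)**2 = (-49/6)**2 = 2401/36 ≈ 66.694)
m - x(L) = 2401/36 - 4*(-28)**2 = 2401/36 - 4*784 = 2401/36 - 1*3136 = 2401/36 - 3136 = -110495/36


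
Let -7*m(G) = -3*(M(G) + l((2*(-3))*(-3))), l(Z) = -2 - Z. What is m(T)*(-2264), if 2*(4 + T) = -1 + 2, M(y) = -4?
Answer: 163008/7 ≈ 23287.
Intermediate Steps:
T = -7/2 (T = -4 + (-1 + 2)/2 = -4 + (½)*1 = -4 + ½ = -7/2 ≈ -3.5000)
m(G) = -72/7 (m(G) = -(-3)*(-4 + (-2 - 2*(-3)*(-3)))/7 = -(-3)*(-4 + (-2 - (-6)*(-3)))/7 = -(-3)*(-4 + (-2 - 1*18))/7 = -(-3)*(-4 + (-2 - 18))/7 = -(-3)*(-4 - 20)/7 = -(-3)*(-24)/7 = -⅐*72 = -72/7)
m(T)*(-2264) = -72/7*(-2264) = 163008/7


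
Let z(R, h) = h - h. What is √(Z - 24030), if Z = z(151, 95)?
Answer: 3*I*√2670 ≈ 155.02*I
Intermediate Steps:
z(R, h) = 0
Z = 0
√(Z - 24030) = √(0 - 24030) = √(-24030) = 3*I*√2670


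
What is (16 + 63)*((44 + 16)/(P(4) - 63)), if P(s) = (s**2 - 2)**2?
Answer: 4740/133 ≈ 35.639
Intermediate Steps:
P(s) = (-2 + s**2)**2
(16 + 63)*((44 + 16)/(P(4) - 63)) = (16 + 63)*((44 + 16)/((-2 + 4**2)**2 - 63)) = 79*(60/((-2 + 16)**2 - 63)) = 79*(60/(14**2 - 63)) = 79*(60/(196 - 63)) = 79*(60/133) = 4740/133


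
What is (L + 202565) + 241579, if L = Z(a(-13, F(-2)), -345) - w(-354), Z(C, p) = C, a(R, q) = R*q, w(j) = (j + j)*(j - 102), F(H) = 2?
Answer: 121270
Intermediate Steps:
w(j) = 2*j*(-102 + j) (w(j) = (2*j)*(-102 + j) = 2*j*(-102 + j))
L = -322874 (L = -13*2 - 2*(-354)*(-102 - 354) = -26 - 2*(-354)*(-456) = -26 - 1*322848 = -26 - 322848 = -322874)
(L + 202565) + 241579 = (-322874 + 202565) + 241579 = -120309 + 241579 = 121270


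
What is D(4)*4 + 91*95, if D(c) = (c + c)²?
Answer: 8901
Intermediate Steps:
D(c) = 4*c² (D(c) = (2*c)² = 4*c²)
D(4)*4 + 91*95 = (4*4²)*4 + 91*95 = (4*16)*4 + 8645 = 64*4 + 8645 = 256 + 8645 = 8901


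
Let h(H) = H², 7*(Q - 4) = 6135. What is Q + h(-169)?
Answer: 206090/7 ≈ 29441.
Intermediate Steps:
Q = 6163/7 (Q = 4 + (⅐)*6135 = 4 + 6135/7 = 6163/7 ≈ 880.43)
Q + h(-169) = 6163/7 + (-169)² = 6163/7 + 28561 = 206090/7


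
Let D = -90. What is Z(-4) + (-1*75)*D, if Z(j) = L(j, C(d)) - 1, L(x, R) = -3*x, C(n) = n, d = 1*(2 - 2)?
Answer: 6761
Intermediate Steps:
d = 0 (d = 1*0 = 0)
Z(j) = -1 - 3*j (Z(j) = -3*j - 1 = -1 - 3*j)
Z(-4) + (-1*75)*D = (-1 - 3*(-4)) - 1*75*(-90) = (-1 + 12) - 75*(-90) = 11 + 6750 = 6761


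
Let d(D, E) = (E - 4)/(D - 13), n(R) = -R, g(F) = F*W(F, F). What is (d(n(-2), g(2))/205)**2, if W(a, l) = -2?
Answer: 64/5085025 ≈ 1.2586e-5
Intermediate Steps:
g(F) = -2*F (g(F) = F*(-2) = -2*F)
d(D, E) = (-4 + E)/(-13 + D)
(d(n(-2), g(2))/205)**2 = (((-4 - 2*2)/(-13 - 1*(-2)))/205)**2 = (((-4 - 4)/(-13 + 2))*(1/205))**2 = ((-8/(-11))*(1/205))**2 = (-1/11*(-8)*(1/205))**2 = ((8/11)*(1/205))**2 = (8/2255)**2 = 64/5085025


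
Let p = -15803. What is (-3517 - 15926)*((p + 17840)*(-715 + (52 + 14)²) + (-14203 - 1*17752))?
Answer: -143581927566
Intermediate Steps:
(-3517 - 15926)*((p + 17840)*(-715 + (52 + 14)²) + (-14203 - 1*17752)) = (-3517 - 15926)*((-15803 + 17840)*(-715 + (52 + 14)²) + (-14203 - 1*17752)) = -19443*(2037*(-715 + 66²) + (-14203 - 17752)) = -19443*(2037*(-715 + 4356) - 31955) = -19443*(2037*3641 - 31955) = -19443*(7416717 - 31955) = -19443*7384762 = -143581927566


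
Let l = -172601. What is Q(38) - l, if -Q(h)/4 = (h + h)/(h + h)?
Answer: 172597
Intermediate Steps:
Q(h) = -4 (Q(h) = -4*(h + h)/(h + h) = -4*2*h/(2*h) = -4*2*h*1/(2*h) = -4*1 = -4)
Q(38) - l = -4 - 1*(-172601) = -4 + 172601 = 172597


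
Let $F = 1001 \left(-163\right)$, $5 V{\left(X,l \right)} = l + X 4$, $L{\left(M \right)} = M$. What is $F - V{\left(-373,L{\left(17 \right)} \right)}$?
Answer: $-162868$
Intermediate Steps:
$V{\left(X,l \right)} = \frac{l}{5} + \frac{4 X}{5}$ ($V{\left(X,l \right)} = \frac{l + X 4}{5} = \frac{l + 4 X}{5} = \frac{l}{5} + \frac{4 X}{5}$)
$F = -163163$
$F - V{\left(-373,L{\left(17 \right)} \right)} = -163163 - \left(\frac{1}{5} \cdot 17 + \frac{4}{5} \left(-373\right)\right) = -163163 - \left(\frac{17}{5} - \frac{1492}{5}\right) = -163163 - -295 = -163163 + 295 = -162868$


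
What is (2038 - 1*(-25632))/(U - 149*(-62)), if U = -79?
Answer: 27670/9159 ≈ 3.0211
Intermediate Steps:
(2038 - 1*(-25632))/(U - 149*(-62)) = (2038 - 1*(-25632))/(-79 - 149*(-62)) = (2038 + 25632)/(-79 + 9238) = 27670/9159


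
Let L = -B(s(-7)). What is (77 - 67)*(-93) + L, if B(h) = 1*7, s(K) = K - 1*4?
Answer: -937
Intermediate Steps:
s(K) = -4 + K (s(K) = K - 4 = -4 + K)
B(h) = 7
L = -7 (L = -1*7 = -7)
(77 - 67)*(-93) + L = (77 - 67)*(-93) - 7 = 10*(-93) - 7 = -930 - 7 = -937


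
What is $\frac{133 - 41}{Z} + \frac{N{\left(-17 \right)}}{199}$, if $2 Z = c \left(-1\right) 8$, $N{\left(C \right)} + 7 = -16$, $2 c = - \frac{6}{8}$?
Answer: $\frac{36547}{597} \approx 61.218$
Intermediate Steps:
$c = - \frac{3}{8}$ ($c = \frac{\left(-6\right) \frac{1}{8}}{2} = \frac{1}{2} \left(- \frac{3}{4}\right) = - \frac{3}{8} \approx -0.375$)
$N{\left(C \right)} = -23$ ($N{\left(C \right)} = -7 - 16 = -23$)
$Z = \frac{3}{2}$ ($Z = \frac{\left(- \frac{3}{8}\right) \left(-1\right) 8}{2} = \frac{\frac{3}{8} \cdot 8}{2} = \frac{1}{2} \cdot 3 = \frac{3}{2} \approx 1.5$)
$\frac{133 - 41}{Z} + \frac{N{\left(-17 \right)}}{199} = \frac{133 - 41}{\frac{3}{2}} - \frac{23}{199} = 92 \cdot \frac{2}{3} - \frac{23}{199} = \frac{184}{3} - \frac{23}{199} = \frac{36547}{597}$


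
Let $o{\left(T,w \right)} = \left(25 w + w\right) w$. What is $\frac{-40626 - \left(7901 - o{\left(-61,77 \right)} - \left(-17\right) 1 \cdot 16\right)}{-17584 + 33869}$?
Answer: $\frac{21071}{3257} \approx 6.4695$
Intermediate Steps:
$o{\left(T,w \right)} = 26 w^{2}$ ($o{\left(T,w \right)} = 26 w w = 26 w^{2}$)
$\frac{-40626 - \left(7901 - o{\left(-61,77 \right)} - \left(-17\right) 1 \cdot 16\right)}{-17584 + 33869} = \frac{-40626 - \left(7901 - 154154 - \left(-17\right) 1 \cdot 16\right)}{-17584 + 33869} = \frac{-40626 + \left(\left(-7901 - 272\right) + 26 \cdot 5929\right)}{16285} = \left(-40626 + \left(\left(-7901 - 272\right) + 154154\right)\right) \frac{1}{16285} = \left(-40626 + \left(-8173 + 154154\right)\right) \frac{1}{16285} = \left(-40626 + 145981\right) \frac{1}{16285} = 105355 \cdot \frac{1}{16285} = \frac{21071}{3257}$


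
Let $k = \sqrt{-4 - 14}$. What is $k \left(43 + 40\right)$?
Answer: $249 i \sqrt{2} \approx 352.14 i$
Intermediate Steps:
$k = 3 i \sqrt{2}$ ($k = \sqrt{-18} = 3 i \sqrt{2} \approx 4.2426 i$)
$k \left(43 + 40\right) = 3 i \sqrt{2} \left(43 + 40\right) = 3 i \sqrt{2} \cdot 83 = 249 i \sqrt{2}$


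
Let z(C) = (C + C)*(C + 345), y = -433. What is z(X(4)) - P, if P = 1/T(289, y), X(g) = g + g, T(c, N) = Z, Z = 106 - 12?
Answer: 530911/94 ≈ 5648.0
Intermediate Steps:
Z = 94
T(c, N) = 94
X(g) = 2*g
z(C) = 2*C*(345 + C) (z(C) = (2*C)*(345 + C) = 2*C*(345 + C))
P = 1/94 ≈ 0.010638
z(X(4)) - P = 2*(2*4)*(345 + 2*4) - 1*1/94 = 2*8*(345 + 8) - 1/94 = 2*8*353 - 1/94 = 5648 - 1/94 = 530911/94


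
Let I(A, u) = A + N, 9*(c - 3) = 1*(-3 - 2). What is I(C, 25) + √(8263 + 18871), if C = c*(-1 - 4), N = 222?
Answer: 1888/9 + √27134 ≈ 374.50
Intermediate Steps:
c = 22/9 (c = 3 + (1*(-3 - 2))/9 = 3 + (1*(-5))/9 = 3 + (⅑)*(-5) = 3 - 5/9 = 22/9 ≈ 2.4444)
C = -110/9 (C = 22*(-1 - 4)/9 = (22/9)*(-5) = -110/9 ≈ -12.222)
I(A, u) = 222 + A (I(A, u) = A + 222 = 222 + A)
I(C, 25) + √(8263 + 18871) = (222 - 110/9) + √(8263 + 18871) = 1888/9 + √27134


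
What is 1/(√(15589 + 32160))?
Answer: √47749/47749 ≈ 0.0045763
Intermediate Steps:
1/(√(15589 + 32160)) = 1/(√47749) = √47749/47749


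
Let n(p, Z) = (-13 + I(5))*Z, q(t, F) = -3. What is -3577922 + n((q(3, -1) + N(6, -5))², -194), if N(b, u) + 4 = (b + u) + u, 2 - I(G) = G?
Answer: -3574818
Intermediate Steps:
I(G) = 2 - G
N(b, u) = -4 + b + 2*u (N(b, u) = -4 + ((b + u) + u) = -4 + (b + 2*u) = -4 + b + 2*u)
n(p, Z) = -16*Z (n(p, Z) = (-13 + (2 - 1*5))*Z = (-13 + (2 - 5))*Z = (-13 - 3)*Z = -16*Z)
-3577922 + n((q(3, -1) + N(6, -5))², -194) = -3577922 - 16*(-194) = -3577922 + 3104 = -3574818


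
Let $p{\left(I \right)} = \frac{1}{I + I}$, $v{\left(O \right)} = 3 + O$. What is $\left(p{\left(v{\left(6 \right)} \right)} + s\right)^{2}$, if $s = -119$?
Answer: $\frac{4583881}{324} \approx 14148.0$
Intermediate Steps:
$p{\left(I \right)} = \frac{1}{2 I}$
$\left(p{\left(v{\left(6 \right)} \right)} + s\right)^{2} = \left(\frac{1}{2 \left(3 + 6\right)} - 119\right)^{2} = \left(\frac{1}{2 \cdot 9} - 119\right)^{2} = \left(\frac{1}{2} \cdot \frac{1}{9} - 119\right)^{2} = \left(\frac{1}{18} - 119\right)^{2} = \left(- \frac{2141}{18}\right)^{2} = \frac{4583881}{324}$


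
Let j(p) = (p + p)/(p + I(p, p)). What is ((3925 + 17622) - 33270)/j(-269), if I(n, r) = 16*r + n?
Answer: -105507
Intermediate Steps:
I(n, r) = n + 16*r
j(p) = 1/9 (j(p) = (p + p)/(p + (p + 16*p)) = (2*p)/(p + 17*p) = (2*p)/((18*p)) = (2*p)*(1/(18*p)) = 1/9)
((3925 + 17622) - 33270)/j(-269) = ((3925 + 17622) - 33270)/(1/9) = (21547 - 33270)*9 = -11723*9 = -105507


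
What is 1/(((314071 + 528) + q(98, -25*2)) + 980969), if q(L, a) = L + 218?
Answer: 1/1295884 ≈ 7.7167e-7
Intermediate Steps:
q(L, a) = 218 + L
1/(((314071 + 528) + q(98, -25*2)) + 980969) = 1/(((314071 + 528) + (218 + 98)) + 980969) = 1/((314599 + 316) + 980969) = 1/(314915 + 980969) = 1/1295884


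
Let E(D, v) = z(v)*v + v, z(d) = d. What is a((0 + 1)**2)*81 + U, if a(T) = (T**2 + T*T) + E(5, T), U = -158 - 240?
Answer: -74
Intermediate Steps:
U = -398
E(D, v) = v + v**2 (E(D, v) = v*v + v = v**2 + v = v + v**2)
a(T) = 2*T**2 + T*(1 + T) (a(T) = (T**2 + T*T) + T*(1 + T) = (T**2 + T**2) + T*(1 + T) = 2*T**2 + T*(1 + T))
a((0 + 1)**2)*81 + U = ((0 + 1)**2*(1 + 3*(0 + 1)**2))*81 - 398 = (1**2*(1 + 3*1**2))*81 - 398 = (1*(1 + 3*1))*81 - 398 = (1*(1 + 3))*81 - 398 = (1*4)*81 - 398 = 4*81 - 398 = 324 - 398 = -74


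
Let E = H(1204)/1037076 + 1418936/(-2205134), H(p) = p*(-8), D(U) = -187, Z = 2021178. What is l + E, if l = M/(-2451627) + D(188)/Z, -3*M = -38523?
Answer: -103575127590216235929161/157388150184425848395882 ≈ -0.65809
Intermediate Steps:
M = 12841 (M = -⅓*(-38523) = 12841)
H(p) = -8*p
E = -186598040228/285861443523 (E = -8*1204/1037076 + 1418936/(-2205134) = -9632*1/1037076 + 1418936*(-1/2205134) = -2408/259269 - 709468/1102567 = -186598040228/285861443523 ≈ -0.65276)
l = -8804133649/1651724852202 (l = 12841/(-2451627) - 187/2021178 = 12841*(-1/2451627) - 187*1/2021178 = -12841/2451627 - 187/2021178 = -8804133649/1651724852202 ≈ -0.0053303)
l + E = -8804133649/1651724852202 - 186598040228/285861443523 = -103575127590216235929161/157388150184425848395882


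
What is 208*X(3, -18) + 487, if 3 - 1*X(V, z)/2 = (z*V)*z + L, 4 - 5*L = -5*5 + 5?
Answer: -2023069/5 ≈ -4.0461e+5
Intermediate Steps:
L = 24/5 (L = ⅘ - (-5*5 + 5)/5 = ⅘ - (-25 + 5)/5 = ⅘ - ⅕*(-20) = ⅘ + 4 = 24/5 ≈ 4.8000)
X(V, z) = -18/5 - 2*V*z² (X(V, z) = 6 - 2*((z*V)*z + 24/5) = 6 - 2*((V*z)*z + 24/5) = 6 - 2*(V*z² + 24/5) = 6 - 2*(24/5 + V*z²) = 6 + (-48/5 - 2*V*z²) = -18/5 - 2*V*z²)
208*X(3, -18) + 487 = 208*(-18/5 - 2*3*(-18)²) + 487 = 208*(-18/5 - 2*3*324) + 487 = 208*(-18/5 - 1944) + 487 = 208*(-9738/5) + 487 = -2025504/5 + 487 = -2023069/5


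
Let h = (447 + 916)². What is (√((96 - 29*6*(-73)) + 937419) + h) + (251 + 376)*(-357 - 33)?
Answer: 1613239 + √950217 ≈ 1.6142e+6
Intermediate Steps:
h = 1857769 (h = 1363² = 1857769)
(√((96 - 29*6*(-73)) + 937419) + h) + (251 + 376)*(-357 - 33) = (√((96 - 29*6*(-73)) + 937419) + 1857769) + (251 + 376)*(-357 - 33) = (√((96 - 174*(-73)) + 937419) + 1857769) + 627*(-390) = (√((96 + 12702) + 937419) + 1857769) - 244530 = (√(12798 + 937419) + 1857769) - 244530 = (√950217 + 1857769) - 244530 = (1857769 + √950217) - 244530 = 1613239 + √950217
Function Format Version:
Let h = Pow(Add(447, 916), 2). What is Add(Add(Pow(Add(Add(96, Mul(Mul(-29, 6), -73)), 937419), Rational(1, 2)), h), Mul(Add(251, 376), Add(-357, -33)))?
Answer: Add(1613239, Pow(950217, Rational(1, 2))) ≈ 1.6142e+6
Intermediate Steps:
h = 1857769 (h = Pow(1363, 2) = 1857769)
Add(Add(Pow(Add(Add(96, Mul(Mul(-29, 6), -73)), 937419), Rational(1, 2)), h), Mul(Add(251, 376), Add(-357, -33))) = Add(Add(Pow(Add(Add(96, Mul(Mul(-29, 6), -73)), 937419), Rational(1, 2)), 1857769), Mul(Add(251, 376), Add(-357, -33))) = Add(Add(Pow(Add(Add(96, Mul(-174, -73)), 937419), Rational(1, 2)), 1857769), Mul(627, -390)) = Add(Add(Pow(Add(Add(96, 12702), 937419), Rational(1, 2)), 1857769), -244530) = Add(Add(Pow(Add(12798, 937419), Rational(1, 2)), 1857769), -244530) = Add(Add(Pow(950217, Rational(1, 2)), 1857769), -244530) = Add(Add(1857769, Pow(950217, Rational(1, 2))), -244530) = Add(1613239, Pow(950217, Rational(1, 2)))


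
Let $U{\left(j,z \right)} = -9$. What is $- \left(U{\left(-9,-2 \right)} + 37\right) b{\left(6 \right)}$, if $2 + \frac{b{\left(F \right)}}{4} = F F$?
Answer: $-3808$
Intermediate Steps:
$b{\left(F \right)} = -8 + 4 F^{2}$ ($b{\left(F \right)} = -8 + 4 F F = -8 + 4 F^{2}$)
$- \left(U{\left(-9,-2 \right)} + 37\right) b{\left(6 \right)} = - \left(-9 + 37\right) \left(-8 + 4 \cdot 6^{2}\right) = - 28 \left(-8 + 4 \cdot 36\right) = - 28 \left(-8 + 144\right) = - 28 \cdot 136 = \left(-1\right) 3808 = -3808$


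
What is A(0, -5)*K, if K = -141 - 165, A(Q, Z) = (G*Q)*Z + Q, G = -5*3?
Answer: 0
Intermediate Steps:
G = -15
A(Q, Z) = Q - 15*Q*Z (A(Q, Z) = (-15*Q)*Z + Q = -15*Q*Z + Q = Q - 15*Q*Z)
K = -306
A(0, -5)*K = (0*(1 - 15*(-5)))*(-306) = (0*(1 + 75))*(-306) = (0*76)*(-306) = 0*(-306) = 0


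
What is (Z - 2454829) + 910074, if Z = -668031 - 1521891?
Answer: -3734677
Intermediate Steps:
Z = -2189922
(Z - 2454829) + 910074 = (-2189922 - 2454829) + 910074 = -4644751 + 910074 = -3734677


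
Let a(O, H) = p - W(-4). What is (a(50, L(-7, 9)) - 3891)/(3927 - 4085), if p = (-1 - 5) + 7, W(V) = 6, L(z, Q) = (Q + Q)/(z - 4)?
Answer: 1948/79 ≈ 24.658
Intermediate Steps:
L(z, Q) = 2*Q/(-4 + z) (L(z, Q) = (2*Q)/(-4 + z) = 2*Q/(-4 + z))
p = 1 (p = -6 + 7 = 1)
a(O, H) = -5 (a(O, H) = 1 - 1*6 = 1 - 6 = -5)
(a(50, L(-7, 9)) - 3891)/(3927 - 4085) = (-5 - 3891)/(3927 - 4085) = -3896/(-158) = -3896*(-1/158) = 1948/79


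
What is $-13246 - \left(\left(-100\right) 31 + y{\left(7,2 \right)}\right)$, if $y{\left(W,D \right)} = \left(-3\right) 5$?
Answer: $-10131$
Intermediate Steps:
$y{\left(W,D \right)} = -15$
$-13246 - \left(\left(-100\right) 31 + y{\left(7,2 \right)}\right) = -13246 - \left(\left(-100\right) 31 - 15\right) = -13246 - \left(-3100 - 15\right) = -13246 - -3115 = -13246 + 3115 = -10131$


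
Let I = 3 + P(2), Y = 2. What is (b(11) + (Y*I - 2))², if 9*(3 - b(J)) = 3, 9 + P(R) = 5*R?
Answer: 676/9 ≈ 75.111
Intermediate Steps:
P(R) = -9 + 5*R
b(J) = 8/3 (b(J) = 3 - ⅑*3 = 3 - ⅓ = 8/3)
I = 4 (I = 3 + (-9 + 5*2) = 3 + (-9 + 10) = 3 + 1 = 4)
(b(11) + (Y*I - 2))² = (8/3 + (2*4 - 2))² = (8/3 + (8 - 2))² = (8/3 + 6)² = (26/3)² = 676/9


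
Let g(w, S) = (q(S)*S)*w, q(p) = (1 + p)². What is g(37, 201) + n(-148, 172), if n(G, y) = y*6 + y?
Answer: 303460552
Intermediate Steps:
n(G, y) = 7*y (n(G, y) = 6*y + y = 7*y)
g(w, S) = S*w*(1 + S)² (g(w, S) = ((1 + S)²*S)*w = (S*(1 + S)²)*w = S*w*(1 + S)²)
g(37, 201) + n(-148, 172) = 201*37*(1 + 201)² + 7*172 = 201*37*202² + 1204 = 201*37*40804 + 1204 = 303459348 + 1204 = 303460552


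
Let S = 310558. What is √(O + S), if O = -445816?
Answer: I*√135258 ≈ 367.77*I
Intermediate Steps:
√(O + S) = √(-445816 + 310558) = √(-135258) = I*√135258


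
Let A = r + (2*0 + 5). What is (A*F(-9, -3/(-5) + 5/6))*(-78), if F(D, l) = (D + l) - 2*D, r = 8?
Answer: -52897/5 ≈ -10579.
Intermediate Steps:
F(D, l) = l - D
A = 13 (A = 8 + (2*0 + 5) = 8 + (0 + 5) = 8 + 5 = 13)
(A*F(-9, -3/(-5) + 5/6))*(-78) = (13*((-3/(-5) + 5/6) - 1*(-9)))*(-78) = (13*((-3*(-⅕) + 5*(⅙)) + 9))*(-78) = (13*((⅗ + ⅚) + 9))*(-78) = (13*(43/30 + 9))*(-78) = (13*(313/30))*(-78) = (4069/30)*(-78) = -52897/5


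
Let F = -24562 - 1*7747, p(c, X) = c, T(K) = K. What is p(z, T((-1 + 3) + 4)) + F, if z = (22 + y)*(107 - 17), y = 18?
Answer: -28709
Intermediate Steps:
z = 3600 (z = (22 + 18)*(107 - 17) = 40*90 = 3600)
F = -32309 (F = -24562 - 7747 = -32309)
p(z, T((-1 + 3) + 4)) + F = 3600 - 32309 = -28709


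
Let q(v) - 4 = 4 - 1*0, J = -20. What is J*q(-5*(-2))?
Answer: -160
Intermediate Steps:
q(v) = 8 (q(v) = 4 + (4 - 1*0) = 4 + (4 + 0) = 4 + 4 = 8)
J*q(-5*(-2)) = -20*8 = -160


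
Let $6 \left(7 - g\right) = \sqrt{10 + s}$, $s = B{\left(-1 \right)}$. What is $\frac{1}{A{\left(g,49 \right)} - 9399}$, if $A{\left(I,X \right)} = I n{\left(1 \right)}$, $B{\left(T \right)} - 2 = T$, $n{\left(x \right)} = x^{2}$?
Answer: $- \frac{338112}{3175547893} + \frac{6 \sqrt{11}}{3175547893} \approx -0.00010647$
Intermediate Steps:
$B{\left(T \right)} = 2 + T$
$s = 1$ ($s = 2 - 1 = 1$)
$g = 7 - \frac{\sqrt{11}}{6}$ ($g = 7 - \frac{\sqrt{10 + 1}}{6} = 7 - \frac{\sqrt{11}}{6} \approx 6.4472$)
$A{\left(I,X \right)} = I$ ($A{\left(I,X \right)} = I 1^{2} = I 1 = I$)
$\frac{1}{A{\left(g,49 \right)} - 9399} = \frac{1}{\left(7 - \frac{\sqrt{11}}{6}\right) - 9399} = \frac{1}{-9392 - \frac{\sqrt{11}}{6}}$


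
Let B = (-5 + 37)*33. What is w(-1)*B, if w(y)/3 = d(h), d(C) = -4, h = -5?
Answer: -12672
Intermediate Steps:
w(y) = -12 (w(y) = 3*(-4) = -12)
B = 1056 (B = 32*33 = 1056)
w(-1)*B = -12*1056 = -12672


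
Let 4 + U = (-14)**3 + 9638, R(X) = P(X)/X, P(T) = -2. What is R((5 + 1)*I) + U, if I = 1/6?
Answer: 6888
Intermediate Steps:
I = 1/6 ≈ 0.16667
R(X) = -2/X
U = 6890 (U = -4 + ((-14)**3 + 9638) = -4 + (-2744 + 9638) = -4 + 6894 = 6890)
R((5 + 1)*I) + U = -2*6/(5 + 1) + 6890 = -2/1 + 6890 = -2*1 + 6890 = -2 + 6890 = 6888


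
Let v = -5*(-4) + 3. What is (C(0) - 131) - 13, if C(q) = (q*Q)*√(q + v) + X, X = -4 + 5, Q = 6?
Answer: -143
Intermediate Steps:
X = 1
v = 23 (v = 20 + 3 = 23)
C(q) = 1 + 6*q*√(23 + q) (C(q) = (q*6)*√(q + 23) + 1 = (6*q)*√(23 + q) + 1 = 6*q*√(23 + q) + 1 = 1 + 6*q*√(23 + q))
(C(0) - 131) - 13 = ((1 + 6*0*√(23 + 0)) - 131) - 13 = ((1 + 6*0*√23) - 131) - 13 = ((1 + 0) - 131) - 13 = (1 - 131) - 13 = -130 - 13 = -143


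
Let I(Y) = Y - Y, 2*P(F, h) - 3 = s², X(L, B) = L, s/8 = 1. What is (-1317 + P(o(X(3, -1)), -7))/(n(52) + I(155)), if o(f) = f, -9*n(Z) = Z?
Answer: 23103/104 ≈ 222.14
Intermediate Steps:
s = 8 (s = 8*1 = 8)
n(Z) = -Z/9
P(F, h) = 67/2 (P(F, h) = 3/2 + (½)*8² = 3/2 + (½)*64 = 3/2 + 32 = 67/2)
I(Y) = 0
(-1317 + P(o(X(3, -1)), -7))/(n(52) + I(155)) = (-1317 + 67/2)/(-⅑*52 + 0) = -2567/(2*(-52/9 + 0)) = -2567/(2*(-52/9)) = -2567/2*(-9/52) = 23103/104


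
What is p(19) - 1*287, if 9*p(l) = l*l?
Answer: -2222/9 ≈ -246.89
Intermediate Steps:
p(l) = l²/9 (p(l) = (l*l)/9 = l²/9)
p(19) - 1*287 = (⅑)*19² - 1*287 = (⅑)*361 - 287 = 361/9 - 287 = -2222/9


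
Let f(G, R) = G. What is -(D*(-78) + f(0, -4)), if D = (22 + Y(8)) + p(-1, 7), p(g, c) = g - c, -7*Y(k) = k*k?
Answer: 2652/7 ≈ 378.86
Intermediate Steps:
Y(k) = -k²/7 (Y(k) = -k*k/7 = -k²/7)
D = 34/7 (D = (22 - ⅐*8²) + (-1 - 1*7) = (22 - ⅐*64) + (-1 - 7) = (22 - 64/7) - 8 = 90/7 - 8 = 34/7 ≈ 4.8571)
-(D*(-78) + f(0, -4)) = -((34/7)*(-78) + 0) = -(-2652/7 + 0) = -1*(-2652/7) = 2652/7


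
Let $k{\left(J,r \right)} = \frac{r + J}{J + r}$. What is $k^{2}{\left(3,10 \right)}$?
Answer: $1$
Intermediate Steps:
$k{\left(J,r \right)} = 1$ ($k{\left(J,r \right)} = \frac{J + r}{J + r} = 1$)
$k^{2}{\left(3,10 \right)} = 1^{2} = 1$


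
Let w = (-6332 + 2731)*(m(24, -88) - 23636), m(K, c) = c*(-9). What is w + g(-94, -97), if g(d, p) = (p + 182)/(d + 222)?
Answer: 10529439317/128 ≈ 8.2261e+7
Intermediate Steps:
m(K, c) = -9*c
g(d, p) = (182 + p)/(222 + d)
w = 82261244 (w = (-6332 + 2731)*(-9*(-88) - 23636) = -3601*(792 - 23636) = -3601*(-22844) = 82261244)
w + g(-94, -97) = 82261244 + (182 - 97)/(222 - 94) = 82261244 + 85/128 = 10529439317/128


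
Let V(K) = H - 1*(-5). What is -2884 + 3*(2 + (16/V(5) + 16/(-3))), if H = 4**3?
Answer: -66546/23 ≈ -2893.3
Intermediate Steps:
H = 64
V(K) = 69 (V(K) = 64 - 1*(-5) = 64 + 5 = 69)
-2884 + 3*(2 + (16/V(5) + 16/(-3))) = -2884 + 3*(2 + (16/69 + 16/(-3))) = -2884 + 3*(2 + (16*(1/69) + 16*(-1/3))) = -2884 + 3*(2 + (16/69 - 16/3)) = -2884 + 3*(2 - 352/69) = -2884 + 3*(-214/69) = -2884 - 214/23 = -66546/23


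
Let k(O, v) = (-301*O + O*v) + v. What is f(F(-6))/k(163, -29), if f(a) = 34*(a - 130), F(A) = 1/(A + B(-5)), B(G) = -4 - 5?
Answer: 66334/807285 ≈ 0.082169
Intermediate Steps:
B(G) = -9
F(A) = 1/(-9 + A) (F(A) = 1/(A - 9) = 1/(-9 + A))
f(a) = -4420 + 34*a (f(a) = 34*(-130 + a) = -4420 + 34*a)
k(O, v) = v - 301*O + O*v
f(F(-6))/k(163, -29) = (-4420 + 34/(-9 - 6))/(-29 - 301*163 + 163*(-29)) = (-4420 + 34/(-15))/(-29 - 49063 - 4727) = (-4420 + 34*(-1/15))/(-53819) = (-4420 - 34/15)*(-1/53819) = -66334/15*(-1/53819) = 66334/807285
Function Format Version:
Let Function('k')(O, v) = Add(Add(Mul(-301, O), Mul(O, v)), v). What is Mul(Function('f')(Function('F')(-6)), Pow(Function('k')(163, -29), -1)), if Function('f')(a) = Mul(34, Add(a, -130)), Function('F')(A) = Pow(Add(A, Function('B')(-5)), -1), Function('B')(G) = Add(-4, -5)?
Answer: Rational(66334, 807285) ≈ 0.082169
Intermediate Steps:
Function('B')(G) = -9
Function('F')(A) = Pow(Add(-9, A), -1) (Function('F')(A) = Pow(Add(A, -9), -1) = Pow(Add(-9, A), -1))
Function('f')(a) = Add(-4420, Mul(34, a)) (Function('f')(a) = Mul(34, Add(-130, a)) = Add(-4420, Mul(34, a)))
Function('k')(O, v) = Add(v, Mul(-301, O), Mul(O, v))
Mul(Function('f')(Function('F')(-6)), Pow(Function('k')(163, -29), -1)) = Mul(Add(-4420, Mul(34, Pow(Add(-9, -6), -1))), Pow(Add(-29, Mul(-301, 163), Mul(163, -29)), -1)) = Mul(Add(-4420, Mul(34, Pow(-15, -1))), Pow(Add(-29, -49063, -4727), -1)) = Mul(Add(-4420, Mul(34, Rational(-1, 15))), Pow(-53819, -1)) = Mul(Add(-4420, Rational(-34, 15)), Rational(-1, 53819)) = Mul(Rational(-66334, 15), Rational(-1, 53819)) = Rational(66334, 807285)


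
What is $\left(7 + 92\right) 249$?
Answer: $24651$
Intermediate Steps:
$\left(7 + 92\right) 249 = 99 \cdot 249 = 24651$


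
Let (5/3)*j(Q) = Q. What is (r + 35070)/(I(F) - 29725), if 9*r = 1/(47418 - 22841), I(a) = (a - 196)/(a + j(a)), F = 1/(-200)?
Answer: -62057908088/9244761435 ≈ -6.7128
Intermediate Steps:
F = -1/200 ≈ -0.0050000
j(Q) = 3*Q/5
I(a) = 5*(-196 + a)/(8*a) (I(a) = (a - 196)/(a + 3*a/5) = (-196 + a)/((8*a/5)) = (-196 + a)*(5/(8*a)) = 5*(-196 + a)/(8*a))
r = 1/221193 (r = 1/(9*(47418 - 22841)) = (⅑)/24577 = (⅑)*(1/24577) = 1/221193 ≈ 4.5209e-6)
(r + 35070)/(I(F) - 29725) = (1/221193 + 35070)/(5*(-196 - 1/200)/(8*(-1/200)) - 29725) = 7757238511/(221193*((5/8)*(-200)*(-39201/200) - 29725)) = 7757238511/(221193*(196005/8 - 29725)) = 7757238511/(221193*(-41795/8)) = (7757238511/221193)*(-8/41795) = -62057908088/9244761435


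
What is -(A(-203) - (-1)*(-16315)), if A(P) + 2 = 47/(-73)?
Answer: 1191188/73 ≈ 16318.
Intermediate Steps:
A(P) = -193/73 (A(P) = -2 + 47/(-73) = -2 + 47*(-1/73) = -2 - 47/73 = -193/73)
-(A(-203) - (-1)*(-16315)) = -(-193/73 - (-1)*(-16315)) = -(-193/73 - 1*16315) = -(-193/73 - 16315) = -1*(-1191188/73) = 1191188/73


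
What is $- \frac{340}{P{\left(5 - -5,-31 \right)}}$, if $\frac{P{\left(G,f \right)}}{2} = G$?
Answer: $-17$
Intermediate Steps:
$P{\left(G,f \right)} = 2 G$
$- \frac{340}{P{\left(5 - -5,-31 \right)}} = - \frac{340}{2 \left(5 - -5\right)} = - \frac{340}{2 \left(5 + 5\right)} = - \frac{340}{2 \cdot 10} = - \frac{340}{20} = \left(-340\right) \frac{1}{20} = -17$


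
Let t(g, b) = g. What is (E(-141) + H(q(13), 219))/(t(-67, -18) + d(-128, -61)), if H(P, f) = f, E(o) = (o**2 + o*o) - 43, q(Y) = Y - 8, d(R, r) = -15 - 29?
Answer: -39938/111 ≈ -359.80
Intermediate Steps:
d(R, r) = -44
q(Y) = -8 + Y
E(o) = -43 + 2*o**2 (E(o) = (o**2 + o**2) - 43 = 2*o**2 - 43 = -43 + 2*o**2)
(E(-141) + H(q(13), 219))/(t(-67, -18) + d(-128, -61)) = ((-43 + 2*(-141)**2) + 219)/(-67 - 44) = ((-43 + 2*19881) + 219)/(-111) = ((-43 + 39762) + 219)*(-1/111) = (39719 + 219)*(-1/111) = 39938*(-1/111) = -39938/111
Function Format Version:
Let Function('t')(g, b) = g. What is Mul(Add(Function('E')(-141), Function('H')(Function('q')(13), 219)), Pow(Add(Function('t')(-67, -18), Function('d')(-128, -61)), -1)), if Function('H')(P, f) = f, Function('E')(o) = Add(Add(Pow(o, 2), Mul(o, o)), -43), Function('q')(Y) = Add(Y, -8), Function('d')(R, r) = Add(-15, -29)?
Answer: Rational(-39938, 111) ≈ -359.80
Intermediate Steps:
Function('d')(R, r) = -44
Function('q')(Y) = Add(-8, Y)
Function('E')(o) = Add(-43, Mul(2, Pow(o, 2))) (Function('E')(o) = Add(Add(Pow(o, 2), Pow(o, 2)), -43) = Add(Mul(2, Pow(o, 2)), -43) = Add(-43, Mul(2, Pow(o, 2))))
Mul(Add(Function('E')(-141), Function('H')(Function('q')(13), 219)), Pow(Add(Function('t')(-67, -18), Function('d')(-128, -61)), -1)) = Mul(Add(Add(-43, Mul(2, Pow(-141, 2))), 219), Pow(Add(-67, -44), -1)) = Mul(Add(Add(-43, Mul(2, 19881)), 219), Pow(-111, -1)) = Mul(Add(Add(-43, 39762), 219), Rational(-1, 111)) = Mul(Add(39719, 219), Rational(-1, 111)) = Mul(39938, Rational(-1, 111)) = Rational(-39938, 111)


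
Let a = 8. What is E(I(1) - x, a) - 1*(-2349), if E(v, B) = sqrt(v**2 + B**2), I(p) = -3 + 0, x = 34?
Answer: 2349 + sqrt(1433) ≈ 2386.9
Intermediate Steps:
I(p) = -3
E(v, B) = sqrt(B**2 + v**2)
E(I(1) - x, a) - 1*(-2349) = sqrt(8**2 + (-3 - 1*34)**2) - 1*(-2349) = sqrt(64 + (-3 - 34)**2) + 2349 = sqrt(64 + (-37)**2) + 2349 = sqrt(64 + 1369) + 2349 = sqrt(1433) + 2349 = 2349 + sqrt(1433)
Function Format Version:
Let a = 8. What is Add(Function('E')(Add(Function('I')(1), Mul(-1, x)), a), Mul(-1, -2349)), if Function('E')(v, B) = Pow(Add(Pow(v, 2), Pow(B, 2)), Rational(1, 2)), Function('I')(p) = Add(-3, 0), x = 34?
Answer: Add(2349, Pow(1433, Rational(1, 2))) ≈ 2386.9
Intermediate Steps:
Function('I')(p) = -3
Function('E')(v, B) = Pow(Add(Pow(B, 2), Pow(v, 2)), Rational(1, 2))
Add(Function('E')(Add(Function('I')(1), Mul(-1, x)), a), Mul(-1, -2349)) = Add(Pow(Add(Pow(8, 2), Pow(Add(-3, Mul(-1, 34)), 2)), Rational(1, 2)), Mul(-1, -2349)) = Add(Pow(Add(64, Pow(Add(-3, -34), 2)), Rational(1, 2)), 2349) = Add(Pow(Add(64, Pow(-37, 2)), Rational(1, 2)), 2349) = Add(Pow(Add(64, 1369), Rational(1, 2)), 2349) = Add(Pow(1433, Rational(1, 2)), 2349) = Add(2349, Pow(1433, Rational(1, 2)))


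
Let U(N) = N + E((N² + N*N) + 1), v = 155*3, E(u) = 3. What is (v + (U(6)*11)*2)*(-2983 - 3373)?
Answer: -4214028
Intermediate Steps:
v = 465
U(N) = 3 + N (U(N) = N + 3 = 3 + N)
(v + (U(6)*11)*2)*(-2983 - 3373) = (465 + ((3 + 6)*11)*2)*(-2983 - 3373) = (465 + (9*11)*2)*(-6356) = (465 + 99*2)*(-6356) = (465 + 198)*(-6356) = 663*(-6356) = -4214028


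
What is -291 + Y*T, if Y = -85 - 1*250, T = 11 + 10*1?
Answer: -7326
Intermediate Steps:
T = 21 (T = 11 + 10 = 21)
Y = -335 (Y = -85 - 250 = -335)
-291 + Y*T = -291 - 335*21 = -291 - 7035 = -7326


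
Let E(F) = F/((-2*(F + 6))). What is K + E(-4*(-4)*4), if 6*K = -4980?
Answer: -29066/35 ≈ -830.46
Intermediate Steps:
K = -830 (K = (⅙)*(-4980) = -830)
E(F) = F/(-12 - 2*F) (E(F) = F/((-2*(6 + F))) = F/(-12 - 2*F))
K + E(-4*(-4)*4) = -830 - -4*(-4)*4/(12 + 2*(-4*(-4)*4)) = -830 - 16*4/(12 + 2*(16*4)) = -830 - 1*64/(12 + 2*64) = -830 - 1*64/(12 + 128) = -830 - 1*64/140 = -830 - 1*64*1/140 = -830 - 16/35 = -29066/35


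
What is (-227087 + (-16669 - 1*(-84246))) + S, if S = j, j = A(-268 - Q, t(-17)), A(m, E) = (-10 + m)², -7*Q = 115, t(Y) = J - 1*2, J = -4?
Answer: -4463429/49 ≈ -91090.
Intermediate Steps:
t(Y) = -6 (t(Y) = -4 - 1*2 = -4 - 2 = -6)
Q = -115/7 (Q = -⅐*115 = -115/7 ≈ -16.429)
j = 3352561/49 (j = (-10 + (-268 - 1*(-115/7)))² = (-10 + (-268 + 115/7))² = (-10 - 1761/7)² = (-1831/7)² = 3352561/49 ≈ 68420.)
S = 3352561/49 ≈ 68420.
(-227087 + (-16669 - 1*(-84246))) + S = (-227087 + (-16669 - 1*(-84246))) + 3352561/49 = (-227087 + (-16669 + 84246)) + 3352561/49 = (-227087 + 67577) + 3352561/49 = -159510 + 3352561/49 = -4463429/49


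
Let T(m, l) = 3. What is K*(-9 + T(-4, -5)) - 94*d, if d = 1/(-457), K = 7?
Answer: -19100/457 ≈ -41.794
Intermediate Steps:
d = -1/457 ≈ -0.0021882
K*(-9 + T(-4, -5)) - 94*d = 7*(-9 + 3) - 94*(-1/457) = 7*(-6) + 94/457 = -42 + 94/457 = -19100/457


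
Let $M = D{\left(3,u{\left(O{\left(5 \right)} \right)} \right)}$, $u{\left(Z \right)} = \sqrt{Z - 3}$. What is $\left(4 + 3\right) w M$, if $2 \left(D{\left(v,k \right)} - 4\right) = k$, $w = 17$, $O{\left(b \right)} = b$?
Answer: $476 + \frac{119 \sqrt{2}}{2} \approx 560.15$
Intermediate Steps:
$u{\left(Z \right)} = \sqrt{-3 + Z}$
$D{\left(v,k \right)} = 4 + \frac{k}{2}$
$M = 4 + \frac{\sqrt{2}}{2}$ ($M = 4 + \frac{\sqrt{-3 + 5}}{2} = 4 + \frac{\sqrt{2}}{2} \approx 4.7071$)
$\left(4 + 3\right) w M = \left(4 + 3\right) 17 \left(4 + \frac{\sqrt{2}}{2}\right) = 7 \cdot 17 \left(4 + \frac{\sqrt{2}}{2}\right) = 119 \left(4 + \frac{\sqrt{2}}{2}\right) = 476 + \frac{119 \sqrt{2}}{2}$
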